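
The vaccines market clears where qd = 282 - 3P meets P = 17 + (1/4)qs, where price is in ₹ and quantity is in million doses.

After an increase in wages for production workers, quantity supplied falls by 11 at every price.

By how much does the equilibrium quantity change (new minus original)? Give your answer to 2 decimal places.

-4.71

Original equilibrium: 282 - 3P = 4P - 68 gives 350 = 7P, so P = 50 and q = 132.
The shock moves the curves to qd = 282 - 3P and qs = 4P - 79.
Clearing the new market: 282 - 3P = 4P - 79, so P = 361/7 ≈ 51.5714 and q = 891/7 ≈ 127.2857.
Δq = 127.2857 − 132 = -4.71.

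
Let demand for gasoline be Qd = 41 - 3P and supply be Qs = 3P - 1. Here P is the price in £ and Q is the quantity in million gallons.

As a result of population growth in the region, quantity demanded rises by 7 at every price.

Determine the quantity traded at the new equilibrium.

23.5

Before the shock: 41 - 3P = 3P - 1 ⇒ 42 = 6P ⇒ P = 7, Q = 20.
The shock moves the curves to Qd = 48 - 3P and Qs = 3P - 1.
Equate the new curves: 48 - 3P = 3P - 1, giving 49 = 6P, P = 49/6 ≈ 8.1667, Q = 23.5.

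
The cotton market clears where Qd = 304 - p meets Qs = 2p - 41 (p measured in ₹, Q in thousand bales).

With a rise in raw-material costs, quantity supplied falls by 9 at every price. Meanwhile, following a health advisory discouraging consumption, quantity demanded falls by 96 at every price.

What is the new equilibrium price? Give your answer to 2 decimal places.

Initially, 304 - p = 2p - 41, so 345 = 3p and p = 115, Q = 189.
With the change applied: demand Qd = 208 - p, supply Qs = 2p - 50.
Setting them equal: 208 - p = 2p - 50 → 258 = 3p, so p = 86 and Q = 122.

86.00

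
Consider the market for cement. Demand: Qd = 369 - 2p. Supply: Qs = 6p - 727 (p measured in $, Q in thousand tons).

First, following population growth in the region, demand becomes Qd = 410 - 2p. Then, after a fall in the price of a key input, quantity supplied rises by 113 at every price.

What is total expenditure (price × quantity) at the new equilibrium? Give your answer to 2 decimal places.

19712.00

Solve the original market: 369 - 2p = 6p - 727, hence p = 137 and Q = 95.
After the shift, demand is Qd = 410 - 2p and supply is Qs = 6p - 614.
Clearing the new market: 410 - 2p = 6p - 614, so p = 128 and Q = 154.
New expenditure = 128 × 154 = 19712.00.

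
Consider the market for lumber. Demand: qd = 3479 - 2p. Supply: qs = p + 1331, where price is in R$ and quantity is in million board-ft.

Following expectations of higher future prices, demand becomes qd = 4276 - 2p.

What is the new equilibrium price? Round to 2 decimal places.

Initially, 3479 - 2p = p + 1331, so 2148 = 3p and p = 716, q = 2047.
The new curves are qd = 4276 - 2p (demand) and qs = p + 1331 (supply).
Equate the new curves: 4276 - 2p = p + 1331, giving 2945 = 3p, p = 2945/3 ≈ 981.6667, q = 6938/3 ≈ 2312.6667.

981.67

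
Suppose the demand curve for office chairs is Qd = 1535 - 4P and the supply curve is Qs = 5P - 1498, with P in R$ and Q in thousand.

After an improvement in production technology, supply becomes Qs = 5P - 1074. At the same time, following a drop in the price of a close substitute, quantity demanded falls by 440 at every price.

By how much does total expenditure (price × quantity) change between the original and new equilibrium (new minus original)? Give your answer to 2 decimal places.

-31448.00

Original equilibrium: 1535 - 4P = 5P - 1498 gives 3033 = 9P, so P = 337 and Q = 187.
The new curves are Qd = 1095 - 4P (demand) and Qs = 5P - 1074 (supply).
New equilibrium: 1095 - 4P = 5P - 1074 ⇒ 2169 = 9P ⇒ P = 241, Q = 131.
Expenditure moves from 337×187 = 63019 to 241×131 = 31571; change = -31448.00.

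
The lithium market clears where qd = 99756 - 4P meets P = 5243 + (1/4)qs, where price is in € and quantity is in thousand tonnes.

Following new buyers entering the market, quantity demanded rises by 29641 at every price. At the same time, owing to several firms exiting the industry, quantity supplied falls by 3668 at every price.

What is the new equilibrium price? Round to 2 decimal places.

Initially, 99756 - 4P = 4P - 20972, so 120728 = 8P and P = 15091, q = 39392.
The new curves are qd = 129397 - 4P (demand) and qs = 4P - 24640 (supply).
Equate the new curves: 129397 - 4P = 4P - 24640, giving 154037 = 8P, P = 19254.625, q = 52378.5.

19254.63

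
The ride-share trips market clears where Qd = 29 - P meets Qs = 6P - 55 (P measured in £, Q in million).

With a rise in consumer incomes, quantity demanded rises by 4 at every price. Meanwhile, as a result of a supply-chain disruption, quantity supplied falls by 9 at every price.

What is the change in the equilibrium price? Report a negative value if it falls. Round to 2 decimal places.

Before the shock: 29 - P = 6P - 55 ⇒ 84 = 7P ⇒ P = 12, Q = 17.
The new curves are Qd = 33 - P (demand) and Qs = 6P - 64 (supply).
Setting them equal: 33 - P = 6P - 64 → 97 = 7P, so P = 97/7 ≈ 13.8571 and Q = 134/7 ≈ 19.1429.
ΔP = 13.8571 − 12 = +1.86.

+1.86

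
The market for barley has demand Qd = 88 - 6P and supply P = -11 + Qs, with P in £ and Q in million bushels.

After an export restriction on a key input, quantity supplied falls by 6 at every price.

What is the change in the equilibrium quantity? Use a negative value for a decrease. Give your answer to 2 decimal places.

Original equilibrium: 88 - 6P = P + 11 gives 77 = 7P, so P = 11 and Q = 22.
After the shift, demand is Qd = 88 - 6P and supply is Qs = P + 5.
Clearing the new market: 88 - 6P = P + 5, so P = 83/7 ≈ 11.8571 and Q = 118/7 ≈ 16.8571.
ΔQ = 16.8571 − 22 = -5.14.

-5.14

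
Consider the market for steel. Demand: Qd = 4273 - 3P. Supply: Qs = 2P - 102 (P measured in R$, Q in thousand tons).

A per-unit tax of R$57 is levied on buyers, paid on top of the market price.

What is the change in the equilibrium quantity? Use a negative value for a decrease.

Original equilibrium: 4273 - 3P = 2P - 102 gives 4375 = 5P, so P = 875 and Q = 1648.
Since buyers pay the price plus the tax, the effective demand curve becomes Qd = 4102 - 3P.
Equate the new curves: 4102 - 3P = 2P - 102, giving 4204 = 5P, P = 840.8, Q = 1579.6.
ΔQ = 1579.6 − 1648 = -68.4.

-68.4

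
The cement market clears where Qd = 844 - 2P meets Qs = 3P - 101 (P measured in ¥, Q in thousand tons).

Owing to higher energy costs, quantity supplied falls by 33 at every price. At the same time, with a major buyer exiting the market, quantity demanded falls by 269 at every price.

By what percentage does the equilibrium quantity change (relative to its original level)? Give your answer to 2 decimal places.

-37.47

Initially, 844 - 2P = 3P - 101, so 945 = 5P and P = 189, Q = 466.
After the shift, demand is Qd = 575 - 2P and supply is Qs = 3P - 134.
Clearing the new market: 575 - 2P = 3P - 134, so P = 141.8 and Q = 291.4.
%ΔQ = (291.4 − 466) / 466 × 100 = -37.47%.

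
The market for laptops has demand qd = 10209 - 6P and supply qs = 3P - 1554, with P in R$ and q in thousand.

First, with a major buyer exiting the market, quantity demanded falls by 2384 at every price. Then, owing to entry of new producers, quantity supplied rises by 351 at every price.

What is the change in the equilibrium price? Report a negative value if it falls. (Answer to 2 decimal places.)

Before the shock: 10209 - 6P = 3P - 1554 ⇒ 11763 = 9P ⇒ P = 1307, q = 2367.
The shock moves the curves to qd = 7825 - 6P and qs = 3P - 1203.
Equate the new curves: 7825 - 6P = 3P - 1203, giving 9028 = 9P, P = 9028/9 ≈ 1003.1111, q = 5419/3 ≈ 1806.3333.
ΔP = 1003.1111 − 1307 = -303.89.

-303.89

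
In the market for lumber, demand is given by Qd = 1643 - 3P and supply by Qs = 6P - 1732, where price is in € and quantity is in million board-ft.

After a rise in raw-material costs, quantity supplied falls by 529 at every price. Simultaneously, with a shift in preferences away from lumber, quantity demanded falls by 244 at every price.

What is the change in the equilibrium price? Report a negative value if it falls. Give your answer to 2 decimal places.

+31.67

Solve the original market: 1643 - 3P = 6P - 1732, hence P = 375 and Q = 518.
The shock moves the curves to Qd = 1399 - 3P and Qs = 6P - 2261.
Clearing the new market: 1399 - 3P = 6P - 2261, so P = 1220/3 ≈ 406.6667 and Q = 179.
ΔP = 406.6667 − 375 = +31.67.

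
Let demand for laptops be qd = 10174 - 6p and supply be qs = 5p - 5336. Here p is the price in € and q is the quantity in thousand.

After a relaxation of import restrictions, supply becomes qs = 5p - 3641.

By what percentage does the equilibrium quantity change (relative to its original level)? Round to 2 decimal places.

Before the shock: 10174 - 6p = 5p - 5336 ⇒ 15510 = 11p ⇒ p = 1410, q = 1714.
The new curves are qd = 10174 - 6p (demand) and qs = 5p - 3641 (supply).
Setting them equal: 10174 - 6p = 5p - 3641 → 13815 = 11p, so p = 13815/11 ≈ 1255.9091 and q = 29024/11 ≈ 2638.5455.
%Δq = (2638.5455 − 1714) / 1714 × 100 = +53.94%.

+53.94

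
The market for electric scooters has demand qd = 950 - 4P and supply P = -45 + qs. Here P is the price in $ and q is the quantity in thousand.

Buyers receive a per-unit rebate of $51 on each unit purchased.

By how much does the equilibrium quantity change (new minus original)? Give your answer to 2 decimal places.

Initially, 950 - 4P = P + 45, so 905 = 5P and P = 181, q = 226.
Since buyers' out-of-pocket price is the market price minus the rebate, the effective demand curve becomes qd = 1154 - 4P.
Clearing the new market: 1154 - 4P = P + 45, so P = 221.8 and q = 266.8.
Δq = 266.8 − 226 = +40.80.

+40.80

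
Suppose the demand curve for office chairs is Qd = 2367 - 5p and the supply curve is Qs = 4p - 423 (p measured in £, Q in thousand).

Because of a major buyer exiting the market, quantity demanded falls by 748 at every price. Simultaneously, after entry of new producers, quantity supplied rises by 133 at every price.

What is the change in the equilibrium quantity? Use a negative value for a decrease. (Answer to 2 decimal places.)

-258.56

Before the shock: 2367 - 5p = 4p - 423 ⇒ 2790 = 9p ⇒ p = 310, Q = 817.
The shock moves the curves to Qd = 1619 - 5p and Qs = 4p - 290.
Equate the new curves: 1619 - 5p = 4p - 290, giving 1909 = 9p, p = 1909/9 ≈ 212.1111, Q = 5026/9 ≈ 558.4444.
ΔQ = 558.4444 − 817 = -258.56.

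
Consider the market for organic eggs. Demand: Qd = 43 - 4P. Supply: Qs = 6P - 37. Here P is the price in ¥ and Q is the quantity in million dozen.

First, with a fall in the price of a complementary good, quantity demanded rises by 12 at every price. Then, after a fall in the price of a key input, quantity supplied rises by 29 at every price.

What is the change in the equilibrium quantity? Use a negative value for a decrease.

Original equilibrium: 43 - 4P = 6P - 37 gives 80 = 10P, so P = 8 and Q = 11.
The new curves are Qd = 55 - 4P (demand) and Qs = 6P - 8 (supply).
Setting them equal: 55 - 4P = 6P - 8 → 63 = 10P, so P = 6.3 and Q = 29.8.
ΔQ = 29.8 − 11 = +18.8.

+18.8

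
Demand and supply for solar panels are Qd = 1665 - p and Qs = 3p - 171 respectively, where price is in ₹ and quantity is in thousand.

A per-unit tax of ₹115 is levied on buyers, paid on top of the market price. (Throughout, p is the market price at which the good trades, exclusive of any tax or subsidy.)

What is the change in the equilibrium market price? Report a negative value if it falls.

-28.75

Original equilibrium: 1665 - p = 3p - 171 gives 1836 = 4p, so p = 459 and Q = 1206.
Since buyers pay the price plus the tax, the effective demand curve becomes Qd = 1550 - p.
New equilibrium: 1550 - p = 3p - 171 ⇒ 1721 = 4p ⇒ p = 430.25, Q = 1119.75.
Δp = 430.25 − 459 = -28.75.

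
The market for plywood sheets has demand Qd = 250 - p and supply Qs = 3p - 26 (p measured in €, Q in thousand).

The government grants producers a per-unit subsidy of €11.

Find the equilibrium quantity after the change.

189.25

Solve the original market: 250 - p = 3p - 26, hence p = 69 and Q = 181.
Since sellers receive the price plus the subsidy, the effective supply curve becomes Qs = 3p + 7.
Equate the new curves: 250 - p = 3p + 7, giving 243 = 4p, p = 60.75, Q = 189.25.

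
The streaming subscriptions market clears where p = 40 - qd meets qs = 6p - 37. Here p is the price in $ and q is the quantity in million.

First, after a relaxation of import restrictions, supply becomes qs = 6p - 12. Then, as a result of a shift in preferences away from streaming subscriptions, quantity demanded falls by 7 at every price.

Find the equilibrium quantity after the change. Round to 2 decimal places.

Initially, 40 - p = 6p - 37, so 77 = 7p and p = 11, q = 29.
After the shift, demand is qd = 33 - p and supply is qs = 6p - 12.
New equilibrium: 33 - p = 6p - 12 ⇒ 45 = 7p ⇒ p = 45/7 ≈ 6.4286, q = 186/7 ≈ 26.5714.

26.57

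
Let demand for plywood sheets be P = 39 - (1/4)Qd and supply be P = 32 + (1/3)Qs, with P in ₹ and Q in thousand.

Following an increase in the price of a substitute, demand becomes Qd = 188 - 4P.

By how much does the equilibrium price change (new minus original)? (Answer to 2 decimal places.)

+4.57

Initially, 156 - 4P = 3P - 96, so 252 = 7P and P = 36, Q = 12.
With the change applied: demand Qd = 188 - 4P, supply Qs = 3P - 96.
Equate the new curves: 188 - 4P = 3P - 96, giving 284 = 7P, P = 284/7 ≈ 40.5714, Q = 180/7 ≈ 25.7143.
ΔP = 40.5714 − 36 = +4.57.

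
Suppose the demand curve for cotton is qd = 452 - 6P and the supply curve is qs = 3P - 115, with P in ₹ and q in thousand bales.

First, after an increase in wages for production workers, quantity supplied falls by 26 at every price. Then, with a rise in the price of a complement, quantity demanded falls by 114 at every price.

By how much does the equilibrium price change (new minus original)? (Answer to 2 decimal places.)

Before the shock: 452 - 6P = 3P - 115 ⇒ 567 = 9P ⇒ P = 63, q = 74.
After the shift, demand is qd = 338 - 6P and supply is qs = 3P - 141.
Equate the new curves: 338 - 6P = 3P - 141, giving 479 = 9P, P = 479/9 ≈ 53.2222, q = 56/3 ≈ 18.6667.
ΔP = 53.2222 − 63 = -9.78.

-9.78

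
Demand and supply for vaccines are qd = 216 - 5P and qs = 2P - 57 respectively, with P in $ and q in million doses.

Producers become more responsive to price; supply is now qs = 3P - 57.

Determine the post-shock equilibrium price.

34.125

Before the shock: 216 - 5P = 2P - 57 ⇒ 273 = 7P ⇒ P = 39, q = 21.
After the shift, demand is qd = 216 - 5P and supply is qs = 3P - 57.
New equilibrium: 216 - 5P = 3P - 57 ⇒ 273 = 8P ⇒ P = 34.125, q = 45.375.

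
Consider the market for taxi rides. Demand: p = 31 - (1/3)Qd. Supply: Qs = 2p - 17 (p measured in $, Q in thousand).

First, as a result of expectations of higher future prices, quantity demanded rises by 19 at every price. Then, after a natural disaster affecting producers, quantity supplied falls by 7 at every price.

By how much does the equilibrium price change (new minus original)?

+5.2

Before the shock: 93 - 3p = 2p - 17 ⇒ 110 = 5p ⇒ p = 22, Q = 27.
The new curves are Qd = 112 - 3p (demand) and Qs = 2p - 24 (supply).
New equilibrium: 112 - 3p = 2p - 24 ⇒ 136 = 5p ⇒ p = 27.2, Q = 30.4.
Δp = 27.2 − 22 = +5.2.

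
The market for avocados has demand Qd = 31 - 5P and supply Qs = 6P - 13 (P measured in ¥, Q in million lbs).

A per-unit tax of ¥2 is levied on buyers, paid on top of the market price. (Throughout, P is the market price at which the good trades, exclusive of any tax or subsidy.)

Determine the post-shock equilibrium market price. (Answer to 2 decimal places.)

3.09

Before the shock: 31 - 5P = 6P - 13 ⇒ 44 = 11P ⇒ P = 4, Q = 11.
Since buyers pay the price plus the tax, the effective demand curve becomes Qd = 21 - 5P.
Setting them equal: 21 - 5P = 6P - 13 → 34 = 11P, so P = 34/11 ≈ 3.0909 and Q = 61/11 ≈ 5.5455.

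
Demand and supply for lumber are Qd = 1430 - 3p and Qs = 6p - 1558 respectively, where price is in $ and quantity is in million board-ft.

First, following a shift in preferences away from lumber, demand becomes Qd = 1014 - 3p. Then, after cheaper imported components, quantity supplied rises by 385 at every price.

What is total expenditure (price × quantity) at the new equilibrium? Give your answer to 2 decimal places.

69255.00

Original equilibrium: 1430 - 3p = 6p - 1558 gives 2988 = 9p, so p = 332 and Q = 434.
The new curves are Qd = 1014 - 3p (demand) and Qs = 6p - 1173 (supply).
New equilibrium: 1014 - 3p = 6p - 1173 ⇒ 2187 = 9p ⇒ p = 243, Q = 285.
New expenditure = 243 × 285 = 69255.00.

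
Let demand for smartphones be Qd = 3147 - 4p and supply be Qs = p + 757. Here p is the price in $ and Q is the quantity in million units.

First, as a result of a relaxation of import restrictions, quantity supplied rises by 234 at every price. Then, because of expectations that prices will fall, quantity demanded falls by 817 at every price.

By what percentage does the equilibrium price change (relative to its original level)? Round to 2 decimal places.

-43.97

Initially, 3147 - 4p = p + 757, so 2390 = 5p and p = 478, Q = 1235.
The shock moves the curves to Qd = 2330 - 4p and Qs = p + 991.
Clearing the new market: 2330 - 4p = p + 991, so p = 267.8 and Q = 1258.8.
%Δp = (267.8 − 478) / 478 × 100 = -43.97%.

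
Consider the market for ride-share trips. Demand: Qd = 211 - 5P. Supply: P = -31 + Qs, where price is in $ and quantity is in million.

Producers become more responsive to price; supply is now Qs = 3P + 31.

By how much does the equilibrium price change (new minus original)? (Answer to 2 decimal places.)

Solve the original market: 211 - 5P = P + 31, hence P = 30 and Q = 61.
The shock moves the curves to Qd = 211 - 5P and Qs = 3P + 31.
New equilibrium: 211 - 5P = 3P + 31 ⇒ 180 = 8P ⇒ P = 22.5, Q = 98.5.
ΔP = 22.5 − 30 = -7.50.

-7.50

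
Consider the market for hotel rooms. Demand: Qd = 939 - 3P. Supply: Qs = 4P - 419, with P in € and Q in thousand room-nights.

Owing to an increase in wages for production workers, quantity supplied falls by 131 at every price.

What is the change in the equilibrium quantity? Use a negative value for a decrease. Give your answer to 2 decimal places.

-56.14

Before the shock: 939 - 3P = 4P - 419 ⇒ 1358 = 7P ⇒ P = 194, Q = 357.
The shock moves the curves to Qd = 939 - 3P and Qs = 4P - 550.
Setting them equal: 939 - 3P = 4P - 550 → 1489 = 7P, so P = 1489/7 ≈ 212.7143 and Q = 2106/7 ≈ 300.8571.
ΔQ = 300.8571 − 357 = -56.14.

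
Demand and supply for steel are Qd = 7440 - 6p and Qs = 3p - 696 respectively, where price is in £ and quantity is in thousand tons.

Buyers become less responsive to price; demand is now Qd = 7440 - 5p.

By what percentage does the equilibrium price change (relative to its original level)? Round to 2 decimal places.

Solve the original market: 7440 - 6p = 3p - 696, hence p = 904 and Q = 2016.
The new curves are Qd = 7440 - 5p (demand) and Qs = 3p - 696 (supply).
Clearing the new market: 7440 - 5p = 3p - 696, so p = 1017 and Q = 2355.
%Δp = (1017 − 904) / 904 × 100 = +12.50%.

+12.50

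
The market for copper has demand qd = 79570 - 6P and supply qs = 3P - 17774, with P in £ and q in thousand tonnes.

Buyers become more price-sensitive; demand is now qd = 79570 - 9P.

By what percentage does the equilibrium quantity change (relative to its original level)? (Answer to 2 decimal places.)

Before the shock: 79570 - 6P = 3P - 17774 ⇒ 97344 = 9P ⇒ P = 10816, q = 14674.
After the shift, demand is qd = 79570 - 9P and supply is qs = 3P - 17774.
New equilibrium: 79570 - 9P = 3P - 17774 ⇒ 97344 = 12P ⇒ P = 8112, q = 6562.
%Δq = (6562 − 14674) / 14674 × 100 = -55.28%.

-55.28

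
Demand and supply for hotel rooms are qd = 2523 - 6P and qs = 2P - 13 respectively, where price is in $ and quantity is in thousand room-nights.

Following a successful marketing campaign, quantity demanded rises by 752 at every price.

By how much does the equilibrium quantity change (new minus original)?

Before the shock: 2523 - 6P = 2P - 13 ⇒ 2536 = 8P ⇒ P = 317, q = 621.
After the shift, demand is qd = 3275 - 6P and supply is qs = 2P - 13.
New equilibrium: 3275 - 6P = 2P - 13 ⇒ 3288 = 8P ⇒ P = 411, q = 809.
Δq = 809 − 621 = +188.

+188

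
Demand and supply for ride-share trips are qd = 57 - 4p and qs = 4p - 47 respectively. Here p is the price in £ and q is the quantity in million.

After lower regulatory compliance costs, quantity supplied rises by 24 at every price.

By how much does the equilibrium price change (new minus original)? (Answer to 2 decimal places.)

-3.00

Original equilibrium: 57 - 4p = 4p - 47 gives 104 = 8p, so p = 13 and q = 5.
With the change applied: demand qd = 57 - 4p, supply qs = 4p - 23.
New equilibrium: 57 - 4p = 4p - 23 ⇒ 80 = 8p ⇒ p = 10, q = 17.
Δp = 10 − 13 = -3.00.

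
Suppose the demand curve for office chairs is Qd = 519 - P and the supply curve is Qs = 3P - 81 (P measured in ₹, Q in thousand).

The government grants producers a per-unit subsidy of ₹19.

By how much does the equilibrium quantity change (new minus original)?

Solve the original market: 519 - P = 3P - 81, hence P = 150 and Q = 369.
Since sellers receive the price plus the subsidy, the effective supply curve becomes Qs = 3P - 24.
Equate the new curves: 519 - P = 3P - 24, giving 543 = 4P, P = 135.75, Q = 383.25.
ΔQ = 383.25 − 369 = +14.25.

+14.25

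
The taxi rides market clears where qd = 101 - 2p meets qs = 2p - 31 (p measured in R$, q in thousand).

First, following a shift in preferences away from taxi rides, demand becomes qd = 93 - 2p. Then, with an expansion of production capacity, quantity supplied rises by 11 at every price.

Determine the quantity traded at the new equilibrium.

Original equilibrium: 101 - 2p = 2p - 31 gives 132 = 4p, so p = 33 and q = 35.
The new curves are qd = 93 - 2p (demand) and qs = 2p - 20 (supply).
Equate the new curves: 93 - 2p = 2p - 20, giving 113 = 4p, p = 28.25, q = 36.5.

36.5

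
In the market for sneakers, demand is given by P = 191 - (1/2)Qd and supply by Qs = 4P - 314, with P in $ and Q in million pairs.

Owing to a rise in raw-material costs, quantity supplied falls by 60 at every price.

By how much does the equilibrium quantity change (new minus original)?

Before the shock: 382 - 2P = 4P - 314 ⇒ 696 = 6P ⇒ P = 116, Q = 150.
After the shift, demand is Qd = 382 - 2P and supply is Qs = 4P - 374.
Setting them equal: 382 - 2P = 4P - 374 → 756 = 6P, so P = 126 and Q = 130.
ΔQ = 130 − 150 = -20.

-20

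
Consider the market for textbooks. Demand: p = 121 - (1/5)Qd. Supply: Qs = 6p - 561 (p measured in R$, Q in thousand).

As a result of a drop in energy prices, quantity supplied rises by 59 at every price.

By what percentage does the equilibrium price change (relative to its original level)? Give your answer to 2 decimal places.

-5.06

Before the shock: 605 - 5p = 6p - 561 ⇒ 1166 = 11p ⇒ p = 106, Q = 75.
The new curves are Qd = 605 - 5p (demand) and Qs = 6p - 502 (supply).
Equate the new curves: 605 - 5p = 6p - 502, giving 1107 = 11p, p = 1107/11 ≈ 100.6364, Q = 1120/11 ≈ 101.8182.
%Δp = (100.6364 − 106) / 106 × 100 = -5.06%.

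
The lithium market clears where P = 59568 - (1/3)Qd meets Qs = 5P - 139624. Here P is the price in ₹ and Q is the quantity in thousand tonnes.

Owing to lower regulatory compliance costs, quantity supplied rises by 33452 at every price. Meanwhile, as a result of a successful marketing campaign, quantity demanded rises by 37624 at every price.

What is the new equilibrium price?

40312.5

Solve the original market: 178704 - 3P = 5P - 139624, hence P = 39791 and Q = 59331.
With the change applied: demand Qd = 216328 - 3P, supply Qs = 5P - 106172.
Clearing the new market: 216328 - 3P = 5P - 106172, so P = 40312.5 and Q = 95390.5.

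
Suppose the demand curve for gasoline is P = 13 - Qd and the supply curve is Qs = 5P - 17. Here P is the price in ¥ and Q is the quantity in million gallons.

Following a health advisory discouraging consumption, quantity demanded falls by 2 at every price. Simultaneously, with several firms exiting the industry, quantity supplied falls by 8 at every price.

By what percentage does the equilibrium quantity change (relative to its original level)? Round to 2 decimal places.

-37.50

Initially, 13 - P = 5P - 17, so 30 = 6P and P = 5, Q = 8.
The shock moves the curves to Qd = 11 - P and Qs = 5P - 25.
Setting them equal: 11 - P = 5P - 25 → 36 = 6P, so P = 6 and Q = 5.
%ΔQ = (5 − 8) / 8 × 100 = -37.50%.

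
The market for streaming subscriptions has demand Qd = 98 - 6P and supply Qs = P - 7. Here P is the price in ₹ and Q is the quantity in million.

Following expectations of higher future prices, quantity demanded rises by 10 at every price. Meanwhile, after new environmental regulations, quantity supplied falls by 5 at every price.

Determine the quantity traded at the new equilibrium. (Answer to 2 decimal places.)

5.14

Solve the original market: 98 - 6P = P - 7, hence P = 15 and Q = 8.
With the change applied: demand Qd = 108 - 6P, supply Qs = P - 12.
Setting them equal: 108 - 6P = P - 12 → 120 = 7P, so P = 120/7 ≈ 17.1429 and Q = 36/7 ≈ 5.1429.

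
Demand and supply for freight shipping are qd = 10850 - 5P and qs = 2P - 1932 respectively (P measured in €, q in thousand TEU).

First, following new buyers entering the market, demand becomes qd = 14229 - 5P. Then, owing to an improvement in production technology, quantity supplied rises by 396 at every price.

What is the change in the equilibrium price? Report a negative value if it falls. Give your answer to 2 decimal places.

Solve the original market: 10850 - 5P = 2P - 1932, hence P = 1826 and q = 1720.
With the change applied: demand qd = 14229 - 5P, supply qs = 2P - 1536.
Setting them equal: 14229 - 5P = 2P - 1536 → 15765 = 7P, so P = 15765/7 ≈ 2252.1429 and q = 20778/7 ≈ 2968.2857.
ΔP = 2252.1429 − 1826 = +426.14.

+426.14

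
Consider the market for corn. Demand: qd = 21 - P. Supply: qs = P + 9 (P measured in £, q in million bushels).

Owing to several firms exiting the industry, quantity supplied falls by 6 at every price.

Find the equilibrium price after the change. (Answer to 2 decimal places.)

Before the shock: 21 - P = P + 9 ⇒ 12 = 2P ⇒ P = 6, q = 15.
With the change applied: demand qd = 21 - P, supply qs = P + 3.
Clearing the new market: 21 - P = P + 3, so P = 9 and q = 12.

9.00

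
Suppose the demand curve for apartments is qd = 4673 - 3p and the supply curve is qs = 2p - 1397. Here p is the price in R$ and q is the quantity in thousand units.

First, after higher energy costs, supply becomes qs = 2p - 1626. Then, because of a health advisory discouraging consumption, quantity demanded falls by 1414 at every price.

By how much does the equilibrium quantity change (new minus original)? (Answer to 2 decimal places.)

Before the shock: 4673 - 3p = 2p - 1397 ⇒ 6070 = 5p ⇒ p = 1214, q = 1031.
The shock moves the curves to qd = 3259 - 3p and qs = 2p - 1626.
Setting them equal: 3259 - 3p = 2p - 1626 → 4885 = 5p, so p = 977 and q = 328.
Δq = 328 − 1031 = -703.00.

-703.00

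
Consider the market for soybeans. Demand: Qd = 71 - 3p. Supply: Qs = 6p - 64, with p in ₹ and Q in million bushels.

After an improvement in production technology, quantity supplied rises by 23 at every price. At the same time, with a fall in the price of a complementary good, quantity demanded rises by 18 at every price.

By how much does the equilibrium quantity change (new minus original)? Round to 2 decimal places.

Before the shock: 71 - 3p = 6p - 64 ⇒ 135 = 9p ⇒ p = 15, Q = 26.
After the shift, demand is Qd = 89 - 3p and supply is Qs = 6p - 41.
Equate the new curves: 89 - 3p = 6p - 41, giving 130 = 9p, p = 130/9 ≈ 14.4444, Q = 137/3 ≈ 45.6667.
ΔQ = 45.6667 − 26 = +19.67.

+19.67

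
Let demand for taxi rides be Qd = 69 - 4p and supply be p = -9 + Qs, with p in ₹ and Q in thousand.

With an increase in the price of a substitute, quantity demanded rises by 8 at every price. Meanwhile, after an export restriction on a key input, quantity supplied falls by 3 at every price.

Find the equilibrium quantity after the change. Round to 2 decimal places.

Solve the original market: 69 - 4p = p + 9, hence p = 12 and Q = 21.
The new curves are Qd = 77 - 4p (demand) and Qs = p + 6 (supply).
Setting them equal: 77 - 4p = p + 6 → 71 = 5p, so p = 14.2 and Q = 20.2.

20.20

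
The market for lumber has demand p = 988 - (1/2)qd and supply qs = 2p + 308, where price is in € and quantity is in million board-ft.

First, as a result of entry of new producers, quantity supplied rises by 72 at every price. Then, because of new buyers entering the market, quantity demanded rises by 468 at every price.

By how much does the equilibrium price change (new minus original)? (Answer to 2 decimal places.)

Before the shock: 1976 - 2p = 2p + 308 ⇒ 1668 = 4p ⇒ p = 417, q = 1142.
With the change applied: demand qd = 2444 - 2p, supply qs = 2p + 380.
Setting them equal: 2444 - 2p = 2p + 380 → 2064 = 4p, so p = 516 and q = 1412.
Δp = 516 − 417 = +99.00.

+99.00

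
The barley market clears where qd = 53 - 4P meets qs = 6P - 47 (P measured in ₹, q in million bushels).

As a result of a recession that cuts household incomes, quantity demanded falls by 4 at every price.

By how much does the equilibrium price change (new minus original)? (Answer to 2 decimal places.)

Before the shock: 53 - 4P = 6P - 47 ⇒ 100 = 10P ⇒ P = 10, q = 13.
The shock moves the curves to qd = 49 - 4P and qs = 6P - 47.
Equate the new curves: 49 - 4P = 6P - 47, giving 96 = 10P, P = 9.6, q = 10.6.
ΔP = 9.6 − 10 = -0.40.

-0.40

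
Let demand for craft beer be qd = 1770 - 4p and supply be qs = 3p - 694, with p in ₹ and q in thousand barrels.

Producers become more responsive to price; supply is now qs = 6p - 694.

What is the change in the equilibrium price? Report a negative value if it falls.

Solve the original market: 1770 - 4p = 3p - 694, hence p = 352 and q = 362.
The shock moves the curves to qd = 1770 - 4p and qs = 6p - 694.
Equate the new curves: 1770 - 4p = 6p - 694, giving 2464 = 10p, p = 246.4, q = 784.4.
Δp = 246.4 − 352 = -105.6.

-105.6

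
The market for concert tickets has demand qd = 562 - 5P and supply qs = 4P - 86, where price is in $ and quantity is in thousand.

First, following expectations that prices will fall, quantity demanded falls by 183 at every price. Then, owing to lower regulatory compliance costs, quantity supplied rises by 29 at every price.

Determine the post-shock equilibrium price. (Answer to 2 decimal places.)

48.44

Initially, 562 - 5P = 4P - 86, so 648 = 9P and P = 72, q = 202.
With the change applied: demand qd = 379 - 5P, supply qs = 4P - 57.
New equilibrium: 379 - 5P = 4P - 57 ⇒ 436 = 9P ⇒ P = 436/9 ≈ 48.4444, q = 1231/9 ≈ 136.7778.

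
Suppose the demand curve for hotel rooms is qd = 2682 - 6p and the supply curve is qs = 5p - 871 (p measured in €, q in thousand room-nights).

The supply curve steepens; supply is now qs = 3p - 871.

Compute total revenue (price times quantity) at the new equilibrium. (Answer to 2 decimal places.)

Original equilibrium: 2682 - 6p = 5p - 871 gives 3553 = 11p, so p = 323 and q = 744.
The shock moves the curves to qd = 2682 - 6p and qs = 3p - 871.
Clearing the new market: 2682 - 6p = 3p - 871, so p = 3553/9 ≈ 394.7778 and q = 940/3 ≈ 313.3333.
New expenditure = 394.7778 × 313.3333 = 123697.04.

123697.04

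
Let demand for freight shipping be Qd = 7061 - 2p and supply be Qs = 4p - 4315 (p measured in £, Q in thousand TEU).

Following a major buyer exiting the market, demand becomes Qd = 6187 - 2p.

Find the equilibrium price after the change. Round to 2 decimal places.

Initially, 7061 - 2p = 4p - 4315, so 11376 = 6p and p = 1896, Q = 3269.
The new curves are Qd = 6187 - 2p (demand) and Qs = 4p - 4315 (supply).
Clearing the new market: 6187 - 2p = 4p - 4315, so p = 5251/3 ≈ 1750.3333 and Q = 8059/3 ≈ 2686.3333.

1750.33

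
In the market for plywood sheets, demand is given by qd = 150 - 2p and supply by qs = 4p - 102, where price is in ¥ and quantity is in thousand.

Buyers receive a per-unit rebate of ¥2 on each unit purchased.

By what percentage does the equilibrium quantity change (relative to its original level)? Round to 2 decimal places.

+4.04

Initially, 150 - 2p = 4p - 102, so 252 = 6p and p = 42, q = 66.
Since buyers' out-of-pocket price is the market price minus the rebate, the effective demand curve becomes qd = 154 - 2p.
Clearing the new market: 154 - 2p = 4p - 102, so p = 128/3 ≈ 42.6667 and q = 206/3 ≈ 68.6667.
%Δq = (68.6667 − 66) / 66 × 100 = +4.04%.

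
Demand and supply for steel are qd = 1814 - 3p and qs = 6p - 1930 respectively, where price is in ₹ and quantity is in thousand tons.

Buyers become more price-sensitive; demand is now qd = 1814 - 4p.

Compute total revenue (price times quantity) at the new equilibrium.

Solve the original market: 1814 - 3p = 6p - 1930, hence p = 416 and q = 566.
The shock moves the curves to qd = 1814 - 4p and qs = 6p - 1930.
Equate the new curves: 1814 - 4p = 6p - 1930, giving 3744 = 10p, p = 374.4, q = 316.4.
New expenditure = 374.4 × 316.4 = 118460.16.

118460.16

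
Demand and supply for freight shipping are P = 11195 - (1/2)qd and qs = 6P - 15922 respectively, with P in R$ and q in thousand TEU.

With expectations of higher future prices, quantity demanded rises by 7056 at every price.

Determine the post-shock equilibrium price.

Solve the original market: 22390 - 2P = 6P - 15922, hence P = 4789 and q = 12812.
The new curves are qd = 29446 - 2P (demand) and qs = 6P - 15922 (supply).
New equilibrium: 29446 - 2P = 6P - 15922 ⇒ 45368 = 8P ⇒ P = 5671, q = 18104.

5671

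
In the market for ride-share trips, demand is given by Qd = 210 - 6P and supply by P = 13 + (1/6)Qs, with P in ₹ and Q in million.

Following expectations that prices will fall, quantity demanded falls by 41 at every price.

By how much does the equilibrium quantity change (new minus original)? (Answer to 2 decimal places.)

-20.50

Initially, 210 - 6P = 6P - 78, so 288 = 12P and P = 24, Q = 66.
The shock moves the curves to Qd = 169 - 6P and Qs = 6P - 78.
Clearing the new market: 169 - 6P = 6P - 78, so P = 247/12 ≈ 20.5833 and Q = 45.5.
ΔQ = 45.5 − 66 = -20.50.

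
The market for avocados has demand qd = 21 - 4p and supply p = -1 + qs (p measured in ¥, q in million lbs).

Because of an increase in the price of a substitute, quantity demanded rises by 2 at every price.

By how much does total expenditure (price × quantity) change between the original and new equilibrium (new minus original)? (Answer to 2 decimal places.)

+3.76

Solve the original market: 21 - 4p = p + 1, hence p = 4 and q = 5.
After the shift, demand is qd = 23 - 4p and supply is qs = p + 1.
Clearing the new market: 23 - 4p = p + 1, so p = 4.4 and q = 5.4.
Expenditure moves from 4×5 = 20 to 4.4×5.4 = 23.76; change = +3.76.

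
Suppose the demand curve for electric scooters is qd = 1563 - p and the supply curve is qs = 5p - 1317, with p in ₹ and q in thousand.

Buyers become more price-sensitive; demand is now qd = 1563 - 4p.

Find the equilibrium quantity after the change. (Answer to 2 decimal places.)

283.00

Original equilibrium: 1563 - p = 5p - 1317 gives 2880 = 6p, so p = 480 and q = 1083.
With the change applied: demand qd = 1563 - 4p, supply qs = 5p - 1317.
New equilibrium: 1563 - 4p = 5p - 1317 ⇒ 2880 = 9p ⇒ p = 320, q = 283.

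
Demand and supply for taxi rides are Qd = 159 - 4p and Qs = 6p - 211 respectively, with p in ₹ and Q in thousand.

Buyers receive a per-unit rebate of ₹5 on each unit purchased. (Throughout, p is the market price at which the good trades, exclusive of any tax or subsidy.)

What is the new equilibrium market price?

Solve the original market: 159 - 4p = 6p - 211, hence p = 37 and Q = 11.
Since buyers' out-of-pocket price is the market price minus the rebate, the effective demand curve becomes Qd = 179 - 4p.
Equate the new curves: 179 - 4p = 6p - 211, giving 390 = 10p, p = 39, Q = 23.

39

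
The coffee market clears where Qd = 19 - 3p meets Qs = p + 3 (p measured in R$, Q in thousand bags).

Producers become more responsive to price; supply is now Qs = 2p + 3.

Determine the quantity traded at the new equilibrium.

9.4

Initially, 19 - 3p = p + 3, so 16 = 4p and p = 4, Q = 7.
With the change applied: demand Qd = 19 - 3p, supply Qs = 2p + 3.
Setting them equal: 19 - 3p = 2p + 3 → 16 = 5p, so p = 3.2 and Q = 9.4.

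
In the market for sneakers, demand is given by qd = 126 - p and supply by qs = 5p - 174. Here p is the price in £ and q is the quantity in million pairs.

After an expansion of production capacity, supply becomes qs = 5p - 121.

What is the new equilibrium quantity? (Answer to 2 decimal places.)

Solve the original market: 126 - p = 5p - 174, hence p = 50 and q = 76.
After the shift, demand is qd = 126 - p and supply is qs = 5p - 121.
Setting them equal: 126 - p = 5p - 121 → 247 = 6p, so p = 247/6 ≈ 41.1667 and q = 509/6 ≈ 84.8333.

84.83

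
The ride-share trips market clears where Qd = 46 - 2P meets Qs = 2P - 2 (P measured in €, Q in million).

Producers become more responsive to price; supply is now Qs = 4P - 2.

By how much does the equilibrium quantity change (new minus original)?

+8

Initially, 46 - 2P = 2P - 2, so 48 = 4P and P = 12, Q = 22.
The shock moves the curves to Qd = 46 - 2P and Qs = 4P - 2.
Equate the new curves: 46 - 2P = 4P - 2, giving 48 = 6P, P = 8, Q = 30.
ΔQ = 30 − 22 = +8.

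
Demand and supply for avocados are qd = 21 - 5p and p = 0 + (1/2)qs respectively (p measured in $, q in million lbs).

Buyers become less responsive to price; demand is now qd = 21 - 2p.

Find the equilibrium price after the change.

5.25

Before the shock: 21 - 5p = 2p ⇒ 21 = 7p ⇒ p = 3, q = 6.
With the change applied: demand qd = 21 - 2p, supply qs = 2p.
New equilibrium: 21 - 2p = 2p ⇒ 21 = 4p ⇒ p = 5.25, q = 10.5.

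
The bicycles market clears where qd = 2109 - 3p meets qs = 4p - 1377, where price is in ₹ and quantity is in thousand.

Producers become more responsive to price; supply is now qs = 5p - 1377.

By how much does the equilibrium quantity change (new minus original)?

Initially, 2109 - 3p = 4p - 1377, so 3486 = 7p and p = 498, q = 615.
After the shift, demand is qd = 2109 - 3p and supply is qs = 5p - 1377.
Clearing the new market: 2109 - 3p = 5p - 1377, so p = 435.75 and q = 801.75.
Δq = 801.75 − 615 = +186.75.

+186.75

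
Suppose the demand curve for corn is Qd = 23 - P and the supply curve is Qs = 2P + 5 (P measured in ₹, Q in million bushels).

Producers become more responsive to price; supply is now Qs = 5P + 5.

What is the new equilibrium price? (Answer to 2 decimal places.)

Before the shock: 23 - P = 2P + 5 ⇒ 18 = 3P ⇒ P = 6, Q = 17.
The shock moves the curves to Qd = 23 - P and Qs = 5P + 5.
New equilibrium: 23 - P = 5P + 5 ⇒ 18 = 6P ⇒ P = 3, Q = 20.

3.00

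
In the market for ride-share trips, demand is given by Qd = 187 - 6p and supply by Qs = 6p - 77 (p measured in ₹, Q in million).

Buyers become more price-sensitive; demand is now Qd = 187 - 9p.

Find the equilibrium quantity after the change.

28.6

Before the shock: 187 - 6p = 6p - 77 ⇒ 264 = 12p ⇒ p = 22, Q = 55.
After the shift, demand is Qd = 187 - 9p and supply is Qs = 6p - 77.
Clearing the new market: 187 - 9p = 6p - 77, so p = 17.6 and Q = 28.6.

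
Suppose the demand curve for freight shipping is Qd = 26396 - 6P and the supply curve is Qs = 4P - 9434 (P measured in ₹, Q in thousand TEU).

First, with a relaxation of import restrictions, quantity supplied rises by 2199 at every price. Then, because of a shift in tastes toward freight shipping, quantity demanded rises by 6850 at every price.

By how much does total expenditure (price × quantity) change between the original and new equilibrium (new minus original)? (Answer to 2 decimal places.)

Solve the original market: 26396 - 6P = 4P - 9434, hence P = 3583 and Q = 4898.
The shock moves the curves to Qd = 33246 - 6P and Qs = 4P - 7235.
Setting them equal: 33246 - 6P = 4P - 7235 → 40481 = 10P, so P = 4048.1 and Q = 8957.4.
Expenditure moves from 3583×4898 = 17549534 to 4048.1×8957.4 = 36260450.94; change = +18710916.94.

+18710916.94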